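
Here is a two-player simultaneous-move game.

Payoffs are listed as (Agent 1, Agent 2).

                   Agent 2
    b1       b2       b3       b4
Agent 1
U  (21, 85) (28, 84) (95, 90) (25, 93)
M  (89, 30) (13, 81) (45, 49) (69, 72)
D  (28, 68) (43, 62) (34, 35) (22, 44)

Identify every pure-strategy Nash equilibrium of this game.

Agent 1 against b1: payoffs 21, 89, 28 → best response M.
Agent 1 against b2: payoffs 28, 13, 43 → best response D.
Agent 1 against b3: payoffs 95, 45, 34 → best response U.
Agent 1 against b4: payoffs 25, 69, 22 → best response M.
Agent 2 against U: payoffs 85, 84, 90, 93 → best response b4.
Agent 2 against M: payoffs 30, 81, 49, 72 → best response b2.
Agent 2 against D: payoffs 68, 62, 35, 44 → best response b1.
No profile is a mutual best response for all players.

No pure-strategy Nash equilibrium.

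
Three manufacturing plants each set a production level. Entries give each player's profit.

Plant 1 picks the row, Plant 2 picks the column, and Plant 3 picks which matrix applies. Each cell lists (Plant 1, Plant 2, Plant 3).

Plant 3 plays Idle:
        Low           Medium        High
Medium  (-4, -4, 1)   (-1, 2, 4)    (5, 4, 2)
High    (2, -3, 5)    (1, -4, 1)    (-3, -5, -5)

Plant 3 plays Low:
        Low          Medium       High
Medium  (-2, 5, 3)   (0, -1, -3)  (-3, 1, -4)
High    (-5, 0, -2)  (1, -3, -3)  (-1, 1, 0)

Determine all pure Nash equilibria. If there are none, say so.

Plant 1 against (Low, Idle): payoffs -4, 2 → best response High.
Plant 1 against (Low, Low): payoffs -2, -5 → best response Medium.
Plant 1 against (Medium, Idle): payoffs -1, 1 → best response High.
Plant 1 against (Medium, Low): payoffs 0, 1 → best response High.
Plant 1 against (High, Idle): payoffs 5, -3 → best response Medium.
Plant 1 against (High, Low): payoffs -3, -1 → best response High.
Plant 2 against (Medium, Idle): payoffs -4, 2, 4 → best response High.
Plant 2 against (Medium, Low): payoffs 5, -1, 1 → best response Low.
Plant 2 against (High, Idle): payoffs -3, -4, -5 → best response Low.
Plant 2 against (High, Low): payoffs 0, -3, 1 → best response High.
Plant 3 against (Medium, Low): payoffs 1, 3 → best response Low.
Plant 3 against (Medium, Medium): payoffs 4, -3 → best response Idle.
Plant 3 against (Medium, High): payoffs 2, -4 → best response Idle.
Plant 3 against (High, Low): payoffs 5, -2 → best response Idle.
Plant 3 against (High, Medium): payoffs 1, -3 → best response Idle.
Plant 3 against (High, High): payoffs -5, 0 → best response Low.
Mutual best responses: (Medium, Low, Low); (Medium, High, Idle); (High, Low, Idle); (High, High, Low).

Pure-strategy Nash equilibria: (Medium, Low, Low) and (Medium, High, Idle) and (High, Low, Idle) and (High, High, Low)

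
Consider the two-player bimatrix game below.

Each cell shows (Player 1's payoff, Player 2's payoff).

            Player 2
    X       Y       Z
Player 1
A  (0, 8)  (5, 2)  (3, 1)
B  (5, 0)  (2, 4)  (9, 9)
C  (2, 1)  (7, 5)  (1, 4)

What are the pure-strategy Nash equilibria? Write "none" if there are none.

Pure-strategy Nash equilibria: (B, Z), (C, Y)

Player 1 against X: payoffs 0, 5, 2 → best response B.
Player 1 against Y: payoffs 5, 2, 7 → best response C.
Player 1 against Z: payoffs 3, 9, 1 → best response B.
Player 2 against A: payoffs 8, 2, 1 → best response X.
Player 2 against B: payoffs 0, 4, 9 → best response Z.
Player 2 against C: payoffs 1, 5, 4 → best response Y.
Mutual best responses: (B, Z); (C, Y).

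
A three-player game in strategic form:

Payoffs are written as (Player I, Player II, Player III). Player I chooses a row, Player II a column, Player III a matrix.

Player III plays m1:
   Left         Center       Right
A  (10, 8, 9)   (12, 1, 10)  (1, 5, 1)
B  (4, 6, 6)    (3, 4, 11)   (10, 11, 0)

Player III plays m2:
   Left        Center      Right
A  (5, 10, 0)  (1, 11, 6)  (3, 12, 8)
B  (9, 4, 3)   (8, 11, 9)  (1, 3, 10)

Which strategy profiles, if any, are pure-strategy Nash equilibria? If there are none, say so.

(A, Left, m1) and (A, Right, m2)

For each player, find the best response to each opponent profile; mutual best responses are the pure NE.
Player I against (Left, m1): payoffs 10, 4 → best response A.
Player I against (Left, m2): payoffs 5, 9 → best response B.
Player I against (Center, m1): payoffs 12, 3 → best response A.
Player I against (Center, m2): payoffs 1, 8 → best response B.
Player I against (Right, m1): payoffs 1, 10 → best response B.
Player I against (Right, m2): payoffs 3, 1 → best response A.
Player II against (A, m1): payoffs 8, 1, 5 → best response Left.
Player II against (A, m2): payoffs 10, 11, 12 → best response Right.
Player II against (B, m1): payoffs 6, 4, 11 → best response Right.
Player II against (B, m2): payoffs 4, 11, 3 → best response Center.
Player III against (A, Left): payoffs 9, 0 → best response m1.
Player III against (A, Center): payoffs 10, 6 → best response m1.
Player III against (A, Right): payoffs 1, 8 → best response m2.
Player III against (B, Left): payoffs 6, 3 → best response m1.
Player III against (B, Center): payoffs 11, 9 → best response m1.
Player III against (B, Right): payoffs 0, 10 → best response m2.
Mutual best responses: (A, Left, m1); (A, Right, m2).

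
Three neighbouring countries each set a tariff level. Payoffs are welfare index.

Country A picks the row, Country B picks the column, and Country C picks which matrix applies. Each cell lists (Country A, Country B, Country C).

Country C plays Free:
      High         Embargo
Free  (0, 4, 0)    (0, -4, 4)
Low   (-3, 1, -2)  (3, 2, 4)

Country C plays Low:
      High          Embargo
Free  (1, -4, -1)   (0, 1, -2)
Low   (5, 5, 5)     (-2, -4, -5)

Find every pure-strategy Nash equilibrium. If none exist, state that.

The pure Nash equilibria are (Free, High, Free); (Low, High, Low); (Low, Embargo, Free).

Country A against (High, Free): payoffs 0, -3 → best response Free.
Country A against (High, Low): payoffs 1, 5 → best response Low.
Country A against (Embargo, Free): payoffs 0, 3 → best response Low.
Country A against (Embargo, Low): payoffs 0, -2 → best response Free.
Country B against (Free, Free): payoffs 4, -4 → best response High.
Country B against (Free, Low): payoffs -4, 1 → best response Embargo.
Country B against (Low, Free): payoffs 1, 2 → best response Embargo.
Country B against (Low, Low): payoffs 5, -4 → best response High.
Country C against (Free, High): payoffs 0, -1 → best response Free.
Country C against (Free, Embargo): payoffs 4, -2 → best response Free.
Country C against (Low, High): payoffs -2, 5 → best response Low.
Country C against (Low, Embargo): payoffs 4, -5 → best response Free.
Mutual best responses: (Free, High, Free); (Low, High, Low); (Low, Embargo, Free).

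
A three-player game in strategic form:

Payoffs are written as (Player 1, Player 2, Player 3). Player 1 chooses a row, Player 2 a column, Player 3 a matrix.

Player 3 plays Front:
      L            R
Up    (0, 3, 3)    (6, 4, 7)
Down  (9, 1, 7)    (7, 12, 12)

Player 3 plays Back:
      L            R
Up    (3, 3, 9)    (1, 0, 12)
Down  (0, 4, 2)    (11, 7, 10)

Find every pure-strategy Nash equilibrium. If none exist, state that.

Pure-strategy Nash equilibria: (Up, L, Back) and (Down, R, Front)

(Up, L, Front): Player 1 can switch to Down (0 → 9). Not NE.
(Up, L, Back): Player 1 gets 3, best alternative 0; Player 2 gets 3, best alternative 0; Player 3 gets 9, best alternative 3. No profitable deviation — NE.
(Up, R, Front): Player 1 can switch to Down (6 → 7). Not NE.
(Up, R, Back): Player 1 can switch to Down (1 → 11). Not NE.
(Down, L, Front): Player 2 can switch to R (1 → 12). Not NE.
(Down, L, Back): Player 1 can switch to Up (0 → 3). Not NE.
(Down, R, Front): Player 1 gets 7, best alternative 6; Player 2 gets 12, best alternative 1; Player 3 gets 12, best alternative 10. No profitable deviation — NE.
(Down, R, Back): Player 3 can switch to Front (10 → 12). Not NE.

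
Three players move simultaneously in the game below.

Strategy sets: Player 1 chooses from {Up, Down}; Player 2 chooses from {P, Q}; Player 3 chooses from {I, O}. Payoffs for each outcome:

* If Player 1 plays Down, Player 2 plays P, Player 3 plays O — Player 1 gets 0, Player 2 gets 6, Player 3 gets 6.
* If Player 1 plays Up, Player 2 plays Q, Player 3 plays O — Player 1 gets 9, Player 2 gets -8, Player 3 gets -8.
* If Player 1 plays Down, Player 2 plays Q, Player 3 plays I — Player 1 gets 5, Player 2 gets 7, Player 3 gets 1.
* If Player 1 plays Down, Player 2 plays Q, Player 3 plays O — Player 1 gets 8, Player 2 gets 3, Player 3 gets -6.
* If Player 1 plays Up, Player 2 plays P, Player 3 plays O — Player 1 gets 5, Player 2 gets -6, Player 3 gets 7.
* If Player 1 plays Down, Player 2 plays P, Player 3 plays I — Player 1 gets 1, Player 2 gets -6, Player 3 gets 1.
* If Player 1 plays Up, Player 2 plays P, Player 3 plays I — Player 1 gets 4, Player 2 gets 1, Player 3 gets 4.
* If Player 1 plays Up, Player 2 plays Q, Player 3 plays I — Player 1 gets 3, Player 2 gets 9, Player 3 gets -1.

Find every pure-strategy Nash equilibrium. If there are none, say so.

(Up, P, O); (Down, Q, I)

Player 1 against (P, I): payoffs 4, 1 → best response Up.
Player 1 against (P, O): payoffs 5, 0 → best response Up.
Player 1 against (Q, I): payoffs 3, 5 → best response Down.
Player 1 against (Q, O): payoffs 9, 8 → best response Up.
Player 2 against (Up, I): payoffs 1, 9 → best response Q.
Player 2 against (Up, O): payoffs -6, -8 → best response P.
Player 2 against (Down, I): payoffs -6, 7 → best response Q.
Player 2 against (Down, O): payoffs 6, 3 → best response P.
Player 3 against (Up, P): payoffs 4, 7 → best response O.
Player 3 against (Up, Q): payoffs -1, -8 → best response I.
Player 3 against (Down, P): payoffs 1, 6 → best response O.
Player 3 against (Down, Q): payoffs 1, -6 → best response I.
Mutual best responses: (Up, P, O); (Down, Q, I).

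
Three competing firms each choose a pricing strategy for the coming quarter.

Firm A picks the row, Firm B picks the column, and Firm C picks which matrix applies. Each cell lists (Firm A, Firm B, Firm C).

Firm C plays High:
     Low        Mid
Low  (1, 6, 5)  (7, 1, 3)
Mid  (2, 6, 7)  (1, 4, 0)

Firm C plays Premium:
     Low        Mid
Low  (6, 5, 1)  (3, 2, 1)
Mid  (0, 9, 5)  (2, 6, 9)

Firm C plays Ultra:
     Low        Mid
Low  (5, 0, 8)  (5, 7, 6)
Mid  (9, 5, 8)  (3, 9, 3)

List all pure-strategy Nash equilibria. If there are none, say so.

The unique pure-strategy Nash equilibrium is (Low, Mid, Ultra).

For each player, find the best response to each opponent profile; mutual best responses are the pure NE.
Firm A against (Low, High): payoffs 1, 2 → best response Mid.
Firm A against (Low, Premium): payoffs 6, 0 → best response Low.
Firm A against (Low, Ultra): payoffs 5, 9 → best response Mid.
Firm A against (Mid, High): payoffs 7, 1 → best response Low.
Firm A against (Mid, Premium): payoffs 3, 2 → best response Low.
Firm A against (Mid, Ultra): payoffs 5, 3 → best response Low.
Firm B against (Low, High): payoffs 6, 1 → best response Low.
Firm B against (Low, Premium): payoffs 5, 2 → best response Low.
Firm B against (Low, Ultra): payoffs 0, 7 → best response Mid.
Firm B against (Mid, High): payoffs 6, 4 → best response Low.
Firm B against (Mid, Premium): payoffs 9, 6 → best response Low.
Firm B against (Mid, Ultra): payoffs 5, 9 → best response Mid.
Firm C against (Low, Low): payoffs 5, 1, 8 → best response Ultra.
Firm C against (Low, Mid): payoffs 3, 1, 6 → best response Ultra.
Firm C against (Mid, Low): payoffs 7, 5, 8 → best response Ultra.
Firm C against (Mid, Mid): payoffs 0, 9, 3 → best response Premium.
Mutual best responses: (Low, Mid, Ultra).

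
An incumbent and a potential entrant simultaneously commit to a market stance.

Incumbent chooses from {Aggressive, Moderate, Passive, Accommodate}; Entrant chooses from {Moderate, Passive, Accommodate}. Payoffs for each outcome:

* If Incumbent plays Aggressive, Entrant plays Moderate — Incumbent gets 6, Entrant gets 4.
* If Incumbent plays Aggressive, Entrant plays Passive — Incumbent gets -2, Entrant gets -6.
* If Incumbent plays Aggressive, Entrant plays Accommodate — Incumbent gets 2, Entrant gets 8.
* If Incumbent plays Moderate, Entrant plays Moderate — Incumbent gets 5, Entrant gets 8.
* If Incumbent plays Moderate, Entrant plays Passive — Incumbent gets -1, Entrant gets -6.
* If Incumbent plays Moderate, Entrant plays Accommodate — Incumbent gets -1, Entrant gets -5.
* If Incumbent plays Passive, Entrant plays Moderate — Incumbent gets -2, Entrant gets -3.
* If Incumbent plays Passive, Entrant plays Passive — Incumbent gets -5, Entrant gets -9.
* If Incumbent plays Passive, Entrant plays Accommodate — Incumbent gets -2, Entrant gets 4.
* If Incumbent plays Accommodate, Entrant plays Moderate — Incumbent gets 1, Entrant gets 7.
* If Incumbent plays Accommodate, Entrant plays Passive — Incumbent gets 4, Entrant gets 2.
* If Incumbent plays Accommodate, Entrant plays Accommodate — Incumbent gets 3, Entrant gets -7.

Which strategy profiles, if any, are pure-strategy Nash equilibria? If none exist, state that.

(Aggressive, Moderate): Entrant can switch to Accommodate (4 → 8). Not NE.
(Aggressive, Passive): Incumbent can switch to Moderate (-2 → -1). Not NE.
(Aggressive, Accommodate): Incumbent can switch to Accommodate (2 → 3). Not NE.
(Moderate, Moderate): Incumbent can switch to Aggressive (5 → 6). Not NE.
(Moderate, Passive): Incumbent can switch to Accommodate (-1 → 4). Not NE.
(Moderate, Accommodate): Incumbent can switch to Aggressive (-1 → 2). Not NE.
(Passive, Moderate): Incumbent can switch to Aggressive (-2 → 6). Not NE.
(Passive, Passive): Incumbent can switch to Aggressive (-5 → -2). Not NE.
(The remaining 4 profiles each have a profitable deviation by the same check.)

No pure-strategy Nash equilibrium.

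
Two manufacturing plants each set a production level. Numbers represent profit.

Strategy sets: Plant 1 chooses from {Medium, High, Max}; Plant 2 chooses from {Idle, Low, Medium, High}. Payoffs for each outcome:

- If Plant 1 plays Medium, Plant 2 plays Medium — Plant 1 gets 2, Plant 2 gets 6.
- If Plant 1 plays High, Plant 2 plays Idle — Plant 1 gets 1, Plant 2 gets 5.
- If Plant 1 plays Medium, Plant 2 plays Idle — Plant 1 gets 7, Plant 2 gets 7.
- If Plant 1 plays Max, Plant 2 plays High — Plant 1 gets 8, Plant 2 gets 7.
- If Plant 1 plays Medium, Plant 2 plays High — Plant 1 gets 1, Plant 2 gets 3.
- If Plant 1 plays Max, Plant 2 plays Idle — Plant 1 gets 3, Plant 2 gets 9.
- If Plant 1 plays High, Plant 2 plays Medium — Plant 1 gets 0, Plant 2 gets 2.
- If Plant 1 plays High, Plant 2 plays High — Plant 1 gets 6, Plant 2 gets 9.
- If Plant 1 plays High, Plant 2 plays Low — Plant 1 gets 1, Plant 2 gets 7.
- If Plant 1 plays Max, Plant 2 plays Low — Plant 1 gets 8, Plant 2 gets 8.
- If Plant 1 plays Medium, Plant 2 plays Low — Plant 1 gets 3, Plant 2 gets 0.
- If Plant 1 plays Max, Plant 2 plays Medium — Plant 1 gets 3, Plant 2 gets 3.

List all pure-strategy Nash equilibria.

Plant 1 against Idle: payoffs 7, 1, 3 → best response Medium.
Plant 1 against Low: payoffs 3, 1, 8 → best response Max.
Plant 1 against Medium: payoffs 2, 0, 3 → best response Max.
Plant 1 against High: payoffs 1, 6, 8 → best response Max.
Plant 2 against Medium: payoffs 7, 0, 6, 3 → best response Idle.
Plant 2 against High: payoffs 5, 7, 2, 9 → best response High.
Plant 2 against Max: payoffs 9, 8, 3, 7 → best response Idle.
Mutual best responses: (Medium, Idle).

The unique pure-strategy Nash equilibrium is (Medium, Idle).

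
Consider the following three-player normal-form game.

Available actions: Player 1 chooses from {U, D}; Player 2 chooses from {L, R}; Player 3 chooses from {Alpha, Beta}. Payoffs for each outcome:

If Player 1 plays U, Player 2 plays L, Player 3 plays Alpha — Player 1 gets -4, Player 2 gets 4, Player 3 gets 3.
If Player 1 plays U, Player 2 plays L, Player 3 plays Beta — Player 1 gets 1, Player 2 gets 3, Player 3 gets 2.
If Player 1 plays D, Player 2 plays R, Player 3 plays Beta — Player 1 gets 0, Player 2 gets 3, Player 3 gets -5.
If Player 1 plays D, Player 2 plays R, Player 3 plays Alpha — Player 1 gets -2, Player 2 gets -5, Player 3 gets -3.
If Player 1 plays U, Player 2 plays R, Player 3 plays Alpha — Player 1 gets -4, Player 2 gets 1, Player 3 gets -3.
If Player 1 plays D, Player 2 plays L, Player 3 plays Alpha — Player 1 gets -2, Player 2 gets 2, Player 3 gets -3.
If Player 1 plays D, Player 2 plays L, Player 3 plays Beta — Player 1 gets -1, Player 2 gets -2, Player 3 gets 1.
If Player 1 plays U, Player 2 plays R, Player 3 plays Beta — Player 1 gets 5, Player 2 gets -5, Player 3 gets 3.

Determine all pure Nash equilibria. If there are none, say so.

(U, L, Alpha): Player 1 can switch to D (-4 → -2). Not NE.
(U, L, Beta): Player 3 can switch to Alpha (2 → 3). Not NE.
(U, R, Alpha): Player 1 can switch to D (-4 → -2). Not NE.
(U, R, Beta): Player 2 can switch to L (-5 → 3). Not NE.
(D, L, Alpha): Player 3 can switch to Beta (-3 → 1). Not NE.
(D, L, Beta): Player 1 can switch to U (-1 → 1). Not NE.
(D, R, Alpha): Player 2 can switch to L (-5 → 2). Not NE.
(D, R, Beta): Player 1 can switch to U (0 → 5). Not NE.

There is no pure-strategy Nash equilibrium.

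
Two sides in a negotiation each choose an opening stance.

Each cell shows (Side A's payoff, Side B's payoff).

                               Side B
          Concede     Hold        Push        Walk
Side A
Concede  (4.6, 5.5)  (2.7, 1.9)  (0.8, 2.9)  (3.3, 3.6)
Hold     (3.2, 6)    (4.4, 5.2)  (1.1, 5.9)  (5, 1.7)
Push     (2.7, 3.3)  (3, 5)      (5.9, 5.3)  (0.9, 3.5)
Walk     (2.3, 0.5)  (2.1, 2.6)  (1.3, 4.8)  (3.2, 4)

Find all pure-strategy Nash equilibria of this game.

Side A against Concede: payoffs 4.6, 3.2, 2.7, 2.3 → best response Concede.
Side A against Hold: payoffs 2.7, 4.4, 3, 2.1 → best response Hold.
Side A against Push: payoffs 0.8, 1.1, 5.9, 1.3 → best response Push.
Side A against Walk: payoffs 3.3, 5, 0.9, 3.2 → best response Hold.
Side B against Concede: payoffs 5.5, 1.9, 2.9, 3.6 → best response Concede.
Side B against Hold: payoffs 6, 5.2, 5.9, 1.7 → best response Concede.
Side B against Push: payoffs 3.3, 5, 5.3, 3.5 → best response Push.
Side B against Walk: payoffs 0.5, 2.6, 4.8, 4 → best response Push.
Mutual best responses: (Concede, Concede); (Push, Push).

(Concede, Concede); (Push, Push)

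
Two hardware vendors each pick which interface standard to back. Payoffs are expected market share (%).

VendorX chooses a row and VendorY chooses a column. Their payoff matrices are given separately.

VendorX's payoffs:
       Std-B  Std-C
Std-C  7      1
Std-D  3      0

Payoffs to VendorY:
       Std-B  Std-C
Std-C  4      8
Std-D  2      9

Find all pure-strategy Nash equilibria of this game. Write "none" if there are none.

For each strategy profile, look for a profitable unilateral deviation.
(Std-C, Std-B): VendorY can switch to Std-C (4 → 8). Not NE.
(Std-C, Std-C): VendorX gets 1, best alternative 0; VendorY gets 8, best alternative 4. No profitable deviation — NE.
(Std-D, Std-B): VendorX can switch to Std-C (3 → 7). Not NE.
(Std-D, Std-C): VendorX can switch to Std-C (0 → 1). Not NE.

Pure NE: (Std-C, Std-C)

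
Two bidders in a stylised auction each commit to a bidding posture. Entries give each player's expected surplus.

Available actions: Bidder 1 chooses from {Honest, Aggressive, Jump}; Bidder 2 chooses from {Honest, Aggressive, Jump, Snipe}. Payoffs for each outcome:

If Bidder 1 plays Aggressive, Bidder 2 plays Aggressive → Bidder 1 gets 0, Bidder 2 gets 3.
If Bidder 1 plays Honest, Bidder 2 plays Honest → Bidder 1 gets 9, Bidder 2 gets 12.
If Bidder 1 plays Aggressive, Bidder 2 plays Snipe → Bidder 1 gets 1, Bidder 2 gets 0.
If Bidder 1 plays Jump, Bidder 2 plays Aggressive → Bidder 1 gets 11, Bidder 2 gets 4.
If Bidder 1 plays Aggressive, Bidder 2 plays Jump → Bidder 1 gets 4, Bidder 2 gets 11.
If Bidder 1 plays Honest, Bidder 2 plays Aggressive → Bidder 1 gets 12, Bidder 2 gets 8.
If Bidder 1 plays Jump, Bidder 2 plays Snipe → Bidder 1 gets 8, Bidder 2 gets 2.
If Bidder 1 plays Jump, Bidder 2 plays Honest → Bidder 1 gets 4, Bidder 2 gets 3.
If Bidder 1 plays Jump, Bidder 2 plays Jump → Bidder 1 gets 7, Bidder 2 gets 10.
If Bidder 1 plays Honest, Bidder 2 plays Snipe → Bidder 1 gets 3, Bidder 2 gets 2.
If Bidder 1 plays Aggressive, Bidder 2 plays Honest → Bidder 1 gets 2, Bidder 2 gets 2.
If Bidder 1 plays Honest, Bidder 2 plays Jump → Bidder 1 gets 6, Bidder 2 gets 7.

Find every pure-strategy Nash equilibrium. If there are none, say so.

(Honest, Honest), (Jump, Jump)

Bidder 1 against Honest: payoffs 9, 2, 4 → best response Honest.
Bidder 1 against Aggressive: payoffs 12, 0, 11 → best response Honest.
Bidder 1 against Jump: payoffs 6, 4, 7 → best response Jump.
Bidder 1 against Snipe: payoffs 3, 1, 8 → best response Jump.
Bidder 2 against Honest: payoffs 12, 8, 7, 2 → best response Honest.
Bidder 2 against Aggressive: payoffs 2, 3, 11, 0 → best response Jump.
Bidder 2 against Jump: payoffs 3, 4, 10, 2 → best response Jump.
Mutual best responses: (Honest, Honest); (Jump, Jump).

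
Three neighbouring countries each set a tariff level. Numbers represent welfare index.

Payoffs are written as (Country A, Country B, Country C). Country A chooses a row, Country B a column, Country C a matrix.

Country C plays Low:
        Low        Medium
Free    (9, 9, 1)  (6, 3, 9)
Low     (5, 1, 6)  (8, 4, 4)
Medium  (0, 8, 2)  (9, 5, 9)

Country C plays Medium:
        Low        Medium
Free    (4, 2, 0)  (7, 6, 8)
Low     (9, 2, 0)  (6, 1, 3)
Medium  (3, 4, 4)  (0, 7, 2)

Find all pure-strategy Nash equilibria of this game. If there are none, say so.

The unique pure-strategy Nash equilibrium is (Free, Low, Low).

(Free, Low, Low): Country A gets 9, best alternative 5; Country B gets 9, best alternative 3; Country C gets 1, best alternative 0. No profitable deviation — NE.
(Free, Low, Medium): Country A can switch to Low (4 → 9). Not NE.
(Free, Medium, Low): Country A can switch to Low (6 → 8). Not NE.
(Free, Medium, Medium): Country C can switch to Low (8 → 9). Not NE.
(Low, Low, Low): Country A can switch to Free (5 → 9). Not NE.
(Low, Low, Medium): Country C can switch to Low (0 → 6). Not NE.
(Low, Medium, Low): Country A can switch to Medium (8 → 9). Not NE.
(Low, Medium, Medium): Country A can switch to Free (6 → 7). Not NE.
(Medium, Low, Low): Country A can switch to Free (0 → 9). Not NE.
(Medium, Low, Medium): Country A can switch to Free (3 → 4). Not NE.
(Medium, Medium, Low): Country B can switch to Low (5 → 8). Not NE.
(The remaining 1 profile has a profitable deviation by the same check.)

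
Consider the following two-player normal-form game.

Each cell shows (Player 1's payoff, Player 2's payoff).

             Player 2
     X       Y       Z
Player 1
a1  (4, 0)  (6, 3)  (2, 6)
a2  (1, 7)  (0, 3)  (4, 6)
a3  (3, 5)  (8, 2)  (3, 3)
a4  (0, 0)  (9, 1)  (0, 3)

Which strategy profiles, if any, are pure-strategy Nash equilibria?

This game has no pure Nash equilibrium.

Player 1 against X: payoffs 4, 1, 3, 0 → best response a1.
Player 1 against Y: payoffs 6, 0, 8, 9 → best response a4.
Player 1 against Z: payoffs 2, 4, 3, 0 → best response a2.
Player 2 against a1: payoffs 0, 3, 6 → best response Z.
Player 2 against a2: payoffs 7, 3, 6 → best response X.
Player 2 against a3: payoffs 5, 2, 3 → best response X.
Player 2 against a4: payoffs 0, 1, 3 → best response Z.
No profile is a mutual best response for all players.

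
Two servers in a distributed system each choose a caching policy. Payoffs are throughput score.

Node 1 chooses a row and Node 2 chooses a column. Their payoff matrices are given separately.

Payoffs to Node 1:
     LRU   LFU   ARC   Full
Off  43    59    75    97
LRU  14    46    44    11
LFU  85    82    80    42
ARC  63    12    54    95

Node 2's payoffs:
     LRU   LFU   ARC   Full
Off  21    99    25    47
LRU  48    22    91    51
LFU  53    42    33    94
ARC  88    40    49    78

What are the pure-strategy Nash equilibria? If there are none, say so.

(Off, LRU): Node 1 can switch to LFU (43 → 85). Not NE.
(Off, LFU): Node 1 can switch to LFU (59 → 82). Not NE.
(Off, ARC): Node 1 can switch to LFU (75 → 80). Not NE.
(Off, Full): Node 2 can switch to LFU (47 → 99). Not NE.
(LRU, LRU): Node 1 can switch to Off (14 → 43). Not NE.
(LRU, LFU): Node 1 can switch to Off (46 → 59). Not NE.
(LRU, ARC): Node 1 can switch to Off (44 → 75). Not NE.
(LRU, Full): Node 1 can switch to Off (11 → 97). Not NE.
(LFU, LRU): Node 2 can switch to Full (53 → 94). Not NE.
(LFU, LFU): Node 2 can switch to LRU (42 → 53). Not NE.
(LFU, ARC): Node 2 can switch to LRU (33 → 53). Not NE.
(LFU, Full): Node 1 can switch to Off (42 → 97). Not NE.
(The remaining 4 profiles each have a profitable deviation by the same check.)

There is no pure-strategy Nash equilibrium.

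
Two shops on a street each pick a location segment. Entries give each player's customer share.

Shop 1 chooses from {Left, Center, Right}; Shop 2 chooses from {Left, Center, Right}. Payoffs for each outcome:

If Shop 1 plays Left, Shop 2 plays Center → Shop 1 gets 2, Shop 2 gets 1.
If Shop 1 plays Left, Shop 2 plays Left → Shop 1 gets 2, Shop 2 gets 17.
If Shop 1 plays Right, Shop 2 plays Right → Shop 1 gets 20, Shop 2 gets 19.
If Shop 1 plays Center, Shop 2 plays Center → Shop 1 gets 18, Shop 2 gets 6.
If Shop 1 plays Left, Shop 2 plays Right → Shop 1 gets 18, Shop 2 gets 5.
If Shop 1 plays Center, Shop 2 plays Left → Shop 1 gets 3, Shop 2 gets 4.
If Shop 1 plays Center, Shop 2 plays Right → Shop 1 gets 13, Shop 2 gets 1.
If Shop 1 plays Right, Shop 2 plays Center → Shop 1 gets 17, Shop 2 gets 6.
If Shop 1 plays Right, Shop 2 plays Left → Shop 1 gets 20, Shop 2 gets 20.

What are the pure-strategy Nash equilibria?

Pure-strategy Nash equilibria: (Center, Center), (Right, Left)

(Left, Left): Shop 1 can switch to Center (2 → 3). Not NE.
(Left, Center): Shop 1 can switch to Center (2 → 18). Not NE.
(Left, Right): Shop 1 can switch to Right (18 → 20). Not NE.
(Center, Left): Shop 1 can switch to Right (3 → 20). Not NE.
(Center, Center): Shop 1 gets 18, best alternative 17; Shop 2 gets 6, best alternative 4. No profitable deviation — NE.
(Center, Right): Shop 1 can switch to Left (13 → 18). Not NE.
(Right, Left): Shop 1 gets 20, best alternative 3; Shop 2 gets 20, best alternative 19. No profitable deviation — NE.
(Right, Center): Shop 1 can switch to Center (17 → 18). Not NE.
(Right, Right): Shop 2 can switch to Left (19 → 20). Not NE.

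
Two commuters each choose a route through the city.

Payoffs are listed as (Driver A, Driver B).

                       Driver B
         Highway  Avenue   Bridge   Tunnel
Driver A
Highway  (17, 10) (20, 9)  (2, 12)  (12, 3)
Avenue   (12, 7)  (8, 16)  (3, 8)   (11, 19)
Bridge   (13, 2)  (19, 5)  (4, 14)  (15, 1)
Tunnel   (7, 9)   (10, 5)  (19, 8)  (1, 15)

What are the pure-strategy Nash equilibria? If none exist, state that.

Driver A against Highway: payoffs 17, 12, 13, 7 → best response Highway.
Driver A against Avenue: payoffs 20, 8, 19, 10 → best response Highway.
Driver A against Bridge: payoffs 2, 3, 4, 19 → best response Tunnel.
Driver A against Tunnel: payoffs 12, 11, 15, 1 → best response Bridge.
Driver B against Highway: payoffs 10, 9, 12, 3 → best response Bridge.
Driver B against Avenue: payoffs 7, 16, 8, 19 → best response Tunnel.
Driver B against Bridge: payoffs 2, 5, 14, 1 → best response Bridge.
Driver B against Tunnel: payoffs 9, 5, 8, 15 → best response Tunnel.
No profile is a mutual best response for all players.

This game has no pure Nash equilibrium.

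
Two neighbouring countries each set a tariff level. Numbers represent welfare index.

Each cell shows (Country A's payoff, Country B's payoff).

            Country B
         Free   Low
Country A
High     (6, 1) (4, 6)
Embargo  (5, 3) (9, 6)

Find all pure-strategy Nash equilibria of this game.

The unique pure-strategy Nash equilibrium is (Embargo, Low).

Mark each player's best response to every combination of opponents' strategies; a profile where every player is best-responding is a pure Nash equilibrium.
Country A against Free: payoffs 6, 5 → best response High.
Country A against Low: payoffs 4, 9 → best response Embargo.
Country B against High: payoffs 1, 6 → best response Low.
Country B against Embargo: payoffs 3, 6 → best response Low.
Mutual best responses: (Embargo, Low).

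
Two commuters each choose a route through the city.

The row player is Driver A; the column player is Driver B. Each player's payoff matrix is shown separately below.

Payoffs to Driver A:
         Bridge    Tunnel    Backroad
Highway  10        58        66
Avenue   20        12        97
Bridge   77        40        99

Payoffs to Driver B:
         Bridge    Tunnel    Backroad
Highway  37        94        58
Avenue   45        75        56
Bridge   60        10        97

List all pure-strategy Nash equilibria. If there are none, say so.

(Highway, Tunnel); (Bridge, Backroad)

For each player, find the best response to each opponent profile; mutual best responses are the pure NE.
Driver A against Bridge: payoffs 10, 20, 77 → best response Bridge.
Driver A against Tunnel: payoffs 58, 12, 40 → best response Highway.
Driver A against Backroad: payoffs 66, 97, 99 → best response Bridge.
Driver B against Highway: payoffs 37, 94, 58 → best response Tunnel.
Driver B against Avenue: payoffs 45, 75, 56 → best response Tunnel.
Driver B against Bridge: payoffs 60, 10, 97 → best response Backroad.
Mutual best responses: (Highway, Tunnel); (Bridge, Backroad).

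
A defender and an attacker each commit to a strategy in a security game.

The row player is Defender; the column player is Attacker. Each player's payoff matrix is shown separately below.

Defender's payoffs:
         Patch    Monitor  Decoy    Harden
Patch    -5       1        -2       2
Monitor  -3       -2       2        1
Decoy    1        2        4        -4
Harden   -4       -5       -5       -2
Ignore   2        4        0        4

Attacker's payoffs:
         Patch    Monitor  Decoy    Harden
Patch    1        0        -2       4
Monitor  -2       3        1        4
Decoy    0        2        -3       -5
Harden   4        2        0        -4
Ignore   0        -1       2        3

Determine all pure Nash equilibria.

Pure NE: (Ignore, Harden)

Check each profile: it is a Nash equilibrium iff no player can strictly gain by switching unilaterally.
(Patch, Patch): Defender can switch to Monitor (-5 → -3). Not NE.
(Patch, Monitor): Defender can switch to Decoy (1 → 2). Not NE.
(Patch, Decoy): Defender can switch to Monitor (-2 → 2). Not NE.
(Patch, Harden): Defender can switch to Ignore (2 → 4). Not NE.
(Monitor, Patch): Defender can switch to Decoy (-3 → 1). Not NE.
(Monitor, Monitor): Defender can switch to Patch (-2 → 1). Not NE.
(Ignore, Harden): Defender gets 4, best alternative 2; Attacker gets 3, best alternative 2. No profitable deviation — NE.
(The remaining 13 profiles each have a profitable deviation by the same check.)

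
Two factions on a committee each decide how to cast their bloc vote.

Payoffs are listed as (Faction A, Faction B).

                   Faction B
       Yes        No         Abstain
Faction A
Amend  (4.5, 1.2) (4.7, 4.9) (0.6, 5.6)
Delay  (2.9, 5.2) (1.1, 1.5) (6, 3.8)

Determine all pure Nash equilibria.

No pure-strategy Nash equilibrium.

For each strategy profile, look for a profitable unilateral deviation.
(Amend, Yes): Faction B can switch to No (1.2 → 4.9). Not NE.
(Amend, No): Faction B can switch to Abstain (4.9 → 5.6). Not NE.
(Amend, Abstain): Faction A can switch to Delay (0.6 → 6). Not NE.
(Delay, Yes): Faction A can switch to Amend (2.9 → 4.5). Not NE.
(Delay, No): Faction A can switch to Amend (1.1 → 4.7). Not NE.
(Delay, Abstain): Faction B can switch to Yes (3.8 → 5.2). Not NE.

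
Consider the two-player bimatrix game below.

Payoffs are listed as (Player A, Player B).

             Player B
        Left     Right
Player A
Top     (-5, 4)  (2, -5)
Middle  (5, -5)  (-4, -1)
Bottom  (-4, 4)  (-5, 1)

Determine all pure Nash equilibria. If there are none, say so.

Player A against Left: payoffs -5, 5, -4 → best response Middle.
Player A against Right: payoffs 2, -4, -5 → best response Top.
Player B against Top: payoffs 4, -5 → best response Left.
Player B against Middle: payoffs -5, -1 → best response Right.
Player B against Bottom: payoffs 4, 1 → best response Left.
No profile is a mutual best response for all players.

No pure-strategy Nash equilibrium.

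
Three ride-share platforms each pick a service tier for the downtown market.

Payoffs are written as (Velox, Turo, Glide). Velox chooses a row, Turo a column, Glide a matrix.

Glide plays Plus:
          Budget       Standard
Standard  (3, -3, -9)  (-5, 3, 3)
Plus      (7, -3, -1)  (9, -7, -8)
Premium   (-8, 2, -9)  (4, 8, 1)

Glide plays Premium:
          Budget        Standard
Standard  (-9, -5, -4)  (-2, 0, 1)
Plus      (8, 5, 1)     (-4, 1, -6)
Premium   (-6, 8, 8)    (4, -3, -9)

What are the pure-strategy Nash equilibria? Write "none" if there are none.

Check each profile: it is a Nash equilibrium iff no player can strictly gain by switching unilaterally.
(Standard, Budget, Plus): Velox can switch to Plus (3 → 7). Not NE.
(Standard, Budget, Premium): Velox can switch to Plus (-9 → 8). Not NE.
(Standard, Standard, Plus): Velox can switch to Plus (-5 → 9). Not NE.
(Standard, Standard, Premium): Velox can switch to Premium (-2 → 4). Not NE.
(Plus, Budget, Plus): Glide can switch to Premium (-1 → 1). Not NE.
(Plus, Budget, Premium): Velox gets 8, best alternative -6; Turo gets 5, best alternative 1; Glide gets 1, best alternative -1. No profitable deviation — NE.
(Plus, Standard, Plus): Turo can switch to Budget (-7 → -3). Not NE.
(Plus, Standard, Premium): Velox can switch to Standard (-4 → -2). Not NE.
(Premium, Budget, Plus): Velox can switch to Standard (-8 → 3). Not NE.
(Premium, Budget, Premium): Velox can switch to Plus (-6 → 8). Not NE.
(Premium, Standard, Plus): Velox can switch to Plus (4 → 9). Not NE.
(The remaining 1 profile has a profitable deviation by the same check.)

The unique pure-strategy Nash equilibrium is (Plus, Budget, Premium).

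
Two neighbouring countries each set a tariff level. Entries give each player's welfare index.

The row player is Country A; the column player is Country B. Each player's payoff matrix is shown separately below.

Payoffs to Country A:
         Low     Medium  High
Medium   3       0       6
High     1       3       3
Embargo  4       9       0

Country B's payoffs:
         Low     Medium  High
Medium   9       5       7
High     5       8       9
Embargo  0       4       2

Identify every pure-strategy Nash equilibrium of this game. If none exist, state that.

(Medium, Low): Country A can switch to Embargo (3 → 4). Not NE.
(Medium, Medium): Country A can switch to High (0 → 3). Not NE.
(Medium, High): Country B can switch to Low (7 → 9). Not NE.
(High, Low): Country A can switch to Medium (1 → 3). Not NE.
(High, Medium): Country A can switch to Embargo (3 → 9). Not NE.
(High, High): Country A can switch to Medium (3 → 6). Not NE.
(Embargo, Low): Country B can switch to Medium (0 → 4). Not NE.
(Embargo, Medium): Country A gets 9, best alternative 3; Country B gets 4, best alternative 2. No profitable deviation — NE.
(Embargo, High): Country A can switch to Medium (0 → 6). Not NE.

The unique pure-strategy Nash equilibrium is (Embargo, Medium).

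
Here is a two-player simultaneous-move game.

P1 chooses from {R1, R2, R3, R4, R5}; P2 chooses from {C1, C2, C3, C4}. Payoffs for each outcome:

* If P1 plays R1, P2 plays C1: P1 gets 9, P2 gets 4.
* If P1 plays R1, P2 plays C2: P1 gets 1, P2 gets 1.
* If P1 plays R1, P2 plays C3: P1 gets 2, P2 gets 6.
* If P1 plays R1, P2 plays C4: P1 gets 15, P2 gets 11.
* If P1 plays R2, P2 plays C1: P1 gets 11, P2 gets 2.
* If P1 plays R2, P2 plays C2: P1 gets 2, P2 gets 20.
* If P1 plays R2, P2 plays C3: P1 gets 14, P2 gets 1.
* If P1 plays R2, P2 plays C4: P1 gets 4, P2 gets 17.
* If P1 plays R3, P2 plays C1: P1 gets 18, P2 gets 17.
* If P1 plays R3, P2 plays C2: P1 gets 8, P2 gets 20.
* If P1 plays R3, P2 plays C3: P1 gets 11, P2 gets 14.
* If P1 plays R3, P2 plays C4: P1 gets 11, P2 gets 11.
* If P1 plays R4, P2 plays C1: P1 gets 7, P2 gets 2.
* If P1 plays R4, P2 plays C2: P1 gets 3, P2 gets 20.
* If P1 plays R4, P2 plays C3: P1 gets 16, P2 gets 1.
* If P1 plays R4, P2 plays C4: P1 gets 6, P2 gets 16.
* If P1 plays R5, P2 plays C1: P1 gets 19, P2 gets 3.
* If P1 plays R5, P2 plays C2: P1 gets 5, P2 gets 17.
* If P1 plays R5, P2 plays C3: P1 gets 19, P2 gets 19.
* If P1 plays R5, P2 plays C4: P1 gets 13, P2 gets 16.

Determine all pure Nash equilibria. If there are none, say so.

(R1, C1): P1 can switch to R2 (9 → 11). Not NE.
(R1, C2): P1 can switch to R2 (1 → 2). Not NE.
(R1, C3): P1 can switch to R2 (2 → 14). Not NE.
(R1, C4): P1 gets 15, best alternative 13; P2 gets 11, best alternative 6. No profitable deviation — NE.
(R2, C1): P1 can switch to R3 (11 → 18). Not NE.
(R2, C2): P1 can switch to R3 (2 → 8). Not NE.
(R2, C3): P1 can switch to R4 (14 → 16). Not NE.
(R2, C4): P1 can switch to R1 (4 → 15). Not NE.
(R3, C1): P1 can switch to R5 (18 → 19). Not NE.
(R3, C2): P1 gets 8, best alternative 5; P2 gets 20, best alternative 17. No profitable deviation — NE.
(R3, C3): P1 can switch to R2 (11 → 14). Not NE.
(R3, C4): P1 can switch to R1 (11 → 15). Not NE.
(R4, C1): P1 can switch to R1 (7 → 9). Not NE.
(R4, C2): P1 can switch to R3 (3 → 8). Not NE.
(R5, C3): P1 gets 19, best alternative 16; P2 gets 19, best alternative 17. No profitable deviation — NE.
(The remaining 5 profiles each have a profitable deviation by the same check.)

The pure Nash equilibria are (R1, C4) and (R3, C2) and (R5, C3).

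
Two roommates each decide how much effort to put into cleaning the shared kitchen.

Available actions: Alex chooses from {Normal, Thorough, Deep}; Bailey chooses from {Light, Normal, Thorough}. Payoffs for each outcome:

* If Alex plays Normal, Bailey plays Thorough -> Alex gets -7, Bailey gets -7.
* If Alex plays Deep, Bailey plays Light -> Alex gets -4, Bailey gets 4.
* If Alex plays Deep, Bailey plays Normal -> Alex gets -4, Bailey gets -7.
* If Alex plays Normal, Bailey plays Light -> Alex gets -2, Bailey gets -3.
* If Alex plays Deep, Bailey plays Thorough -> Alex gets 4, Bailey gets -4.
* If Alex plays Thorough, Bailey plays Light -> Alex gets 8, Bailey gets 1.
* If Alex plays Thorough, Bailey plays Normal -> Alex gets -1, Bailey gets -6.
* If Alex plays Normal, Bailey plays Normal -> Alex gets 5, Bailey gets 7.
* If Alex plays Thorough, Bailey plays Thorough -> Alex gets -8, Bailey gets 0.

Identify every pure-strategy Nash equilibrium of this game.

Alex against Light: payoffs -2, 8, -4 → best response Thorough.
Alex against Normal: payoffs 5, -1, -4 → best response Normal.
Alex against Thorough: payoffs -7, -8, 4 → best response Deep.
Bailey against Normal: payoffs -3, 7, -7 → best response Normal.
Bailey against Thorough: payoffs 1, -6, 0 → best response Light.
Bailey against Deep: payoffs 4, -7, -4 → best response Light.
Mutual best responses: (Normal, Normal); (Thorough, Light).

(Normal, Normal) and (Thorough, Light)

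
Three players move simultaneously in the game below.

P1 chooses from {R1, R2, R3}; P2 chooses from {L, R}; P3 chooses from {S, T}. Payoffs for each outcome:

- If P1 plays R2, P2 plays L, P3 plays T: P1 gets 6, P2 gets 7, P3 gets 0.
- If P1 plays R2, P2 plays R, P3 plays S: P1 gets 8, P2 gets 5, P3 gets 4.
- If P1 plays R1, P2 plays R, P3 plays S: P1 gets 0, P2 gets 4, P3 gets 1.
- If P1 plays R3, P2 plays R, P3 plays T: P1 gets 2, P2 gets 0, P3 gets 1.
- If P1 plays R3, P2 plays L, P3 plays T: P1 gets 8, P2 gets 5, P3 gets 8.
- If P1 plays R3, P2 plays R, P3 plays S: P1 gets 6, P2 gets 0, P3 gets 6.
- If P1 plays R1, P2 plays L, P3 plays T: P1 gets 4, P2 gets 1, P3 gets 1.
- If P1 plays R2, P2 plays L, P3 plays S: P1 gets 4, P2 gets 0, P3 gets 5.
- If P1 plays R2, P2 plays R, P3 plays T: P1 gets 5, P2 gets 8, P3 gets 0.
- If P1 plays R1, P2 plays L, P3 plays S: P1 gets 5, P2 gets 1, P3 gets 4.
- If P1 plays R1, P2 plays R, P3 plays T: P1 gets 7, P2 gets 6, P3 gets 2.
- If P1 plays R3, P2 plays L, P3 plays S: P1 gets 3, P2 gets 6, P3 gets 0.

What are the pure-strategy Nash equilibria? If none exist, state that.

For each player, find the best response to each opponent profile; mutual best responses are the pure NE.
P1 against (L, S): payoffs 5, 4, 3 → best response R1.
P1 against (L, T): payoffs 4, 6, 8 → best response R3.
P1 against (R, S): payoffs 0, 8, 6 → best response R2.
P1 against (R, T): payoffs 7, 5, 2 → best response R1.
P2 against (R1, S): payoffs 1, 4 → best response R.
P2 against (R1, T): payoffs 1, 6 → best response R.
P2 against (R2, S): payoffs 0, 5 → best response R.
P2 against (R2, T): payoffs 7, 8 → best response R.
P2 against (R3, S): payoffs 6, 0 → best response L.
P2 against (R3, T): payoffs 5, 0 → best response L.
P3 against (R1, L): payoffs 4, 1 → best response S.
P3 against (R1, R): payoffs 1, 2 → best response T.
P3 against (R2, L): payoffs 5, 0 → best response S.
P3 against (R2, R): payoffs 4, 0 → best response S.
P3 against (R3, L): payoffs 0, 8 → best response T.
P3 against (R3, R): payoffs 6, 1 → best response S.
Mutual best responses: (R1, R, T); (R2, R, S); (R3, L, T).

Pure-strategy Nash equilibria: (R1, R, T); (R2, R, S); (R3, L, T)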